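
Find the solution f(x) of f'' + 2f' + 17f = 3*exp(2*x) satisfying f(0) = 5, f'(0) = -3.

f = 3*exp(2*x)/25 + 41*exp(-x)*sin(4*x)/100 + 122*cos(4*x)*exp(-x)/25

Characteristic equation r² + 2r + 17 = 0 has discriminant (2)² - 4·(17) = -64 < 0, so r = -1 ± 4i.
Hence f_h = C1*cos(4*x)*exp(-x) + C2*exp(-x)*sin(4*x).
Try f_p = A*exp(2*x). Substituting into the equation and dividing by exp(2*x) gives A = 3/25, so f_p = 3*exp(2*x)/25.
General solution: f = 3*exp(2*x)/25 + C1*cos(4*x)*exp(-x) + C2*exp(-x)*sin(4*x).
Apply the initial conditions: f(0) = 3/25 + C1 = 5 and f'(0) = 6/25 - C1 + 4*C2 = -3. Solving gives C1 = 122/25, C2 = 41/100.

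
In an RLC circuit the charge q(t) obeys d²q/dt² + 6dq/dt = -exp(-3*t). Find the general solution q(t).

Characteristic equation r² + 6r = 0 factors as (r + 6)r = 0, so r = -6, 0.
Hence q_h = C1*exp(-6*t) + C2.
Try q_p = A*exp(-3*t). Substituting into the equation and dividing by exp(-3*t) gives A = 1/9, so q_p = exp(-3*t)/9.

q = C2 + exp(-3*t)/9 + C1*exp(-6*t)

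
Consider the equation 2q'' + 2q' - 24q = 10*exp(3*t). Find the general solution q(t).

q = C1*exp(3*t) + C2*exp(-4*t) + 5*t*exp(3*t)/7

Divide through by 2: q'' + q' - 12q = 5*exp(3*t).
Characteristic equation r² + r - 12 = 0 factors as (r - 3)(r + 4) = 0, so r = 3, -4.
Hence q_h = C1*exp(3*t) + C2*exp(-4*t).
Since exp(3*t) solves the homogeneous equation (r = 3 is a root of multiplicity 1), multiply the trial by t. Try q_p = A*t*exp(3*t). Substituting into the equation and dividing by exp(3*t) gives A = 5/7, so q_p = 5*t*exp(3*t)/7.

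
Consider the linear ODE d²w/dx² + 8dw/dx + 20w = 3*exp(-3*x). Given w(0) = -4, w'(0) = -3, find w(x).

w = 3*exp(-3*x)/5 - 49*exp(-4*x)*sin(2*x)/5 - 23*cos(2*x)*exp(-4*x)/5

Characteristic equation r² + 8r + 20 = 0 has discriminant (8)² - 4·(20) = -16 < 0, so r = -4 ± 2i.
Hence w_h = C1*cos(2*x)*exp(-4*x) + C2*exp(-4*x)*sin(2*x).
Try w_p = A*exp(-3*x). Substituting into the equation and dividing by exp(-3*x) gives A = 3/5, so w_p = 3*exp(-3*x)/5.
General solution: w = 3*exp(-3*x)/5 + C1*cos(2*x)*exp(-4*x) + C2*exp(-4*x)*sin(2*x).
Apply the initial conditions: w(0) = 3/5 + C1 = -4 and w'(0) = -9/5 - 4*C1 + 2*C2 = -3. Solving gives C1 = -23/5, C2 = -49/5.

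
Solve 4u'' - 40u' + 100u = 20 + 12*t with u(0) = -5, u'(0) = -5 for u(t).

u = 31/125 - 656*exp(5*t)/125 + 3*t/25 + 528*t*exp(5*t)/25

Divide through by 4: u'' - 10u' + 25u = 5 + 3*t.
Characteristic equation r² - 10r + 25 = 0 has discriminant (-10)² - 4·(25) = 0, so r = 5 is a repeated root.
Hence u_h = (C1 + C2*t)*exp(5*t).
For the particular solution try u_p = A0 + A1*t. Substituting and matching coefficients of each power of t gives A0 = 31/125, A1 = 3/25, so u_p = 31/125 + 3*t/25.
General solution: u = 31/125 + 3*t/25 + C1*exp(5*t) + C2*t*exp(5*t).
Apply the initial conditions: u(0) = 31/125 + C1 = -5 and u'(0) = 3/25 + C2 + 5*C1 = -5. Solving gives C1 = -656/125, C2 = 528/25.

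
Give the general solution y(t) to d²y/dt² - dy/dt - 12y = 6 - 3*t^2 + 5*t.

Characteristic equation r² - r - 12 = 0 factors as (r + 3)(r - 4) = 0, so r = -3, 4.
Hence y_h = C1*exp(-3*t) + C2*exp(4*t).
For the particular solution try y_p = A0 + A1*t + A2*t^2. Substituting and matching coefficients of each power of t gives A0 = -121/288, A1 = -11/24, A2 = 1/4, so y_p = -121/288 - 11*t/24 + t^2/4.

y = -121/288 - 11*t/24 + t**2/4 + C1*exp(-3*t) + C2*exp(4*t)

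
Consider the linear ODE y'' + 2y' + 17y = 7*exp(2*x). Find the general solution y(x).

y = 7*exp(2*x)/25 + C1*cos(4*x)*exp(-x) + C2*exp(-x)*sin(4*x)

Characteristic equation r² + 2r + 17 = 0 has discriminant (2)² - 4·(17) = -64 < 0, so r = -1 ± 4i.
Hence y_h = C1*cos(4*x)*exp(-x) + C2*exp(-x)*sin(4*x).
Try y_p = A*exp(2*x). Substituting into the equation and dividing by exp(2*x) gives A = 7/25, so y_p = 7*exp(2*x)/25.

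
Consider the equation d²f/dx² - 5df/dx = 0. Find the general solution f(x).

Characteristic equation r² - 5r = 0 factors as (r - 5)r = 0, so r = 5, 0.
Hence f_h = C1*exp(5*x) + C2.

f = C2 + C1*exp(5*x)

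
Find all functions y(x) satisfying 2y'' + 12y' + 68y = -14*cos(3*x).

Divide through by 2: y'' + 6y' + 34y = -7*cos(3*x).
Characteristic equation r² + 6r + 34 = 0 has discriminant (6)² - 4·(34) = -100 < 0, so r = -3 ± 5i.
Hence y_h = C1*cos(5*x)*exp(-3*x) + C2*exp(-3*x)*sin(5*x).
Try y_p = A*cos(3*x) + B*sin(3*x). Substituting and equating the coefficients of cos(3x) and sin(3x) gives A = -175/949, B = -126/949, so y_p = -175*cos(3*x)/949 - 126*sin(3*x)/949.

y = -175*cos(3*x)/949 - 126*sin(3*x)/949 + C1*cos(5*x)*exp(-3*x) + C2*exp(-3*x)*sin(5*x)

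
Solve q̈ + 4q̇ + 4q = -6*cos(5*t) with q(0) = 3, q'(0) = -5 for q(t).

Characteristic equation r² + 4r + 4 = 0 has discriminant (4)² - 4·(4) = 0, so r = -2 is a repeated root.
Hence q_h = (C1 + C2*t)*exp(-2*t).
Try q_p = A*cos(5*t) + B*sin(5*t). Substituting and equating the coefficients of cos(5t) and sin(5t) gives A = 126/841, B = -120/841, so q_p = -120*sin(5*t)/841 + 126*cos(5*t)/841.
General solution: q = -120*sin(5*t)/841 + 126*cos(5*t)/841 + C1*exp(-2*t) + C2*t*exp(-2*t).
Apply the initial conditions: q(0) = 126/841 + C1 = 3 and q'(0) = -600/841 + C2 - 2*C1 = -5. Solving gives C1 = 2397/841, C2 = 41/29.

q = -120*sin(5*t)/841 + 126*cos(5*t)/841 + 2397*exp(-2*t)/841 + 41*t*exp(-2*t)/29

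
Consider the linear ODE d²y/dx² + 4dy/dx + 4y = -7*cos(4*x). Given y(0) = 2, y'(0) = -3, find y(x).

Characteristic equation r² + 4r + 4 = 0 has discriminant (4)² - 4·(4) = 0, so r = -2 is a repeated root.
Hence y_h = (C1 + C2*x)*exp(-2*x).
Try y_p = A*cos(4*x) + B*sin(4*x). Substituting and equating the coefficients of cos(4x) and sin(4x) gives A = 21/100, B = -7/25, so y_p = -7*sin(4*x)/25 + 21*cos(4*x)/100.
General solution: y = -7*sin(4*x)/25 + 21*cos(4*x)/100 + C1*exp(-2*x) + C2*x*exp(-2*x).
Apply the initial conditions: y(0) = 21/100 + C1 = 2 and y'(0) = -28/25 + C2 - 2*C1 = -3. Solving gives C1 = 179/100, C2 = 17/10.

y = -7*sin(4*x)/25 + 21*cos(4*x)/100 + 179*exp(-2*x)/100 + 17*x*exp(-2*x)/10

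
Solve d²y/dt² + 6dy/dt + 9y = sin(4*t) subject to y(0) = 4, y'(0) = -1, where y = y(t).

Characteristic equation r² + 6r + 9 = 0 has discriminant (6)² - 4·(9) = 0, so r = -3 is a repeated root.
Hence y_h = (C1 + C2*t)*exp(-3*t).
Try y_p = A*cos(4*t) + B*sin(4*t). Substituting and equating the coefficients of cos(4t) and sin(4t) gives A = -24/625, B = -7/625, so y_p = -24*cos(4*t)/625 - 7*sin(4*t)/625.
General solution: y = -24*cos(4*t)/625 - 7*sin(4*t)/625 + C1*exp(-3*t) + C2*t*exp(-3*t).
Apply the initial conditions: y(0) = -24/625 + C1 = 4 and y'(0) = -28/625 + C2 - 3*C1 = -1. Solving gives C1 = 2524/625, C2 = 279/25.

y = -24*cos(4*t)/625 - 7*sin(4*t)/625 + 2524*exp(-3*t)/625 + 279*t*exp(-3*t)/25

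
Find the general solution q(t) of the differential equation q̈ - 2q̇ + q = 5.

q = 5 + C1*exp(t) + C2*t*exp(t)

Characteristic equation r² - 2r + 1 = 0 has discriminant (-2)² - 4·(1) = 0, so r = 1 is a repeated root.
Hence q_h = (C1 + C2*t)*exp(t).
For the particular solution try q_p = A0. Substituting and matching coefficients of each power of t gives A0 = 5, so q_p = 5.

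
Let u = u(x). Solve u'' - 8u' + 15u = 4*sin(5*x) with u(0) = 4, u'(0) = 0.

u = -29*exp(5*x)/5 - 2*sin(5*x)/85 + 8*cos(5*x)/85 + 165*exp(3*x)/17

Characteristic equation r² - 8r + 15 = 0 factors as (r - 5)(r - 3) = 0, so r = 5, 3.
Hence u_h = C1*exp(5*x) + C2*exp(3*x).
Try u_p = A*cos(5*x) + B*sin(5*x). Substituting and equating the coefficients of cos(5x) and sin(5x) gives A = 8/85, B = -2/85, so u_p = -2*sin(5*x)/85 + 8*cos(5*x)/85.
General solution: u = -2*sin(5*x)/85 + 8*cos(5*x)/85 + C1*exp(5*x) + C2*exp(3*x).
Apply the initial conditions: u(0) = 8/85 + C1 + C2 = 4 and u'(0) = -2/17 + 3*C2 + 5*C1 = 0. Solving gives C1 = -29/5, C2 = 165/17.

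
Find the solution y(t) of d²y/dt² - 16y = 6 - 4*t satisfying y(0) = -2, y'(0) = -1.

y = -3/8 - 31*exp(4*t)/32 - 21*exp(-4*t)/32 + t/4

Characteristic equation r² - 16 = 0 factors as (r + 4)(r - 4) = 0, so r = -4, 4.
Hence y_h = C1*exp(-4*t) + C2*exp(4*t).
For the particular solution try y_p = A0 + A1*t. Substituting and matching coefficients of each power of t gives A0 = -3/8, A1 = 1/4, so y_p = -3/8 + t/4.
General solution: y = -3/8 + t/4 + C1*exp(-4*t) + C2*exp(4*t).
Apply the initial conditions: y(0) = -3/8 + C1 + C2 = -2 and y'(0) = 1/4 - 4*C1 + 4*C2 = -1. Solving gives C1 = -21/32, C2 = -31/32.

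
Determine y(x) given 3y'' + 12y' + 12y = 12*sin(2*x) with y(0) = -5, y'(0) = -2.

y = -9*exp(-2*x)/2 - cos(2*x)/2 - 11*x*exp(-2*x)

Divide through by 3: y'' + 4y' + 4y = 4*sin(2*x).
Characteristic equation r² + 4r + 4 = 0 has discriminant (4)² - 4·(4) = 0, so r = -2 is a repeated root.
Hence y_h = (C1 + C2*x)*exp(-2*x).
Try y_p = A*cos(2*x) + B*sin(2*x). Substituting and equating the coefficients of cos(2x) and sin(2x) gives A = -1/2, B = 0, so y_p = -cos(2*x)/2.
General solution: y = -cos(2*x)/2 + C1*exp(-2*x) + C2*x*exp(-2*x).
Apply the initial conditions: y(0) = -1/2 + C1 = -5 and y'(0) = C2 - 2*C1 = -2. Solving gives C1 = -9/2, C2 = -11.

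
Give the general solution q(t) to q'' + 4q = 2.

Characteristic equation r² + 4 = 0 has discriminant (0)² - 4·(4) = -16 < 0, so r = ± 2i.
Hence q_h = C1*cos(2*t) + C2*sin(2*t).
For the particular solution try q_p = A0. Substituting and matching coefficients of each power of t gives A0 = 1/2, so q_p = 1/2.

q = 1/2 + C1*cos(2*t) + C2*sin(2*t)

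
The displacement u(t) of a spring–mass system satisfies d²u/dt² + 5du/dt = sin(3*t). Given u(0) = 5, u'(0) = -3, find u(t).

Characteristic equation r² + 5r = 0 factors as (r + 5)r = 0, so r = -5, 0.
Hence u_h = C1*exp(-5*t) + C2.
Try u_p = A*cos(3*t) + B*sin(3*t). Substituting and equating the coefficients of cos(3t) and sin(3t) gives A = -5/102, B = -1/34, so u_p = -5*cos(3*t)/102 - sin(3*t)/34.
General solution: u = C2 - 5*cos(3*t)/102 - sin(3*t)/34 + C1*exp(-5*t).
Apply the initial conditions: u(0) = -5/102 + C1 + C2 = 5 and u'(0) = -3/34 - 5*C1 = -3. Solving gives C1 = 99/170, C2 = 67/15.

u = 67/15 - 5*cos(3*t)/102 - sin(3*t)/34 + 99*exp(-5*t)/170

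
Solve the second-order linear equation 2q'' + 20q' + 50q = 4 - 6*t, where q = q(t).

Divide through by 2: q'' + 10q' + 25q = 2 - 3*t.
Characteristic equation r² + 10r + 25 = 0 has discriminant (10)² - 4·(25) = 0, so r = -5 is a repeated root.
Hence q_h = (C1 + C2*t)*exp(-5*t).
For the particular solution try q_p = A0 + A1*t. Substituting and matching coefficients of each power of t gives A0 = 16/125, A1 = -3/25, so q_p = 16/125 - 3*t/25.

q = 16/125 - 3*t/25 + C1*exp(-5*t) + C2*t*exp(-5*t)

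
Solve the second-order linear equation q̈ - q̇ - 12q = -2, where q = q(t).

q = 1/6 + C1*exp(-3*t) + C2*exp(4*t)

Characteristic equation r² - r - 12 = 0 factors as (r + 3)(r - 4) = 0, so r = -3, 4.
Hence q_h = C1*exp(-3*t) + C2*exp(4*t).
For the particular solution try q_p = A0. Substituting and matching coefficients of each power of t gives A0 = 1/6, so q_p = 1/6.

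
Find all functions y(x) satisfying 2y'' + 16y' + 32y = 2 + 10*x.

y = -3/32 + 5*x/16 + C1*exp(-4*x) + C2*x*exp(-4*x)

Divide through by 2: y'' + 8y' + 16y = 1 + 5*x.
Characteristic equation r² + 8r + 16 = 0 has discriminant (8)² - 4·(16) = 0, so r = -4 is a repeated root.
Hence y_h = (C1 + C2*x)*exp(-4*x).
For the particular solution try y_p = A0 + A1*x. Substituting and matching coefficients of each power of x gives A0 = -3/32, A1 = 5/16, so y_p = -3/32 + 5*x/16.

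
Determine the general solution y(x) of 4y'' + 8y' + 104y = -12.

y = -3/26 + C1*cos(5*x)*exp(-x) + C2*exp(-x)*sin(5*x)

Divide through by 4: y'' + 2y' + 26y = -3.
Characteristic equation r² + 2r + 26 = 0 has discriminant (2)² - 4·(26) = -100 < 0, so r = -1 ± 5i.
Hence y_h = C1*cos(5*x)*exp(-x) + C2*exp(-x)*sin(5*x).
For the particular solution try y_p = A0. Substituting and matching coefficients of each power of x gives A0 = -3/26, so y_p = -3/26.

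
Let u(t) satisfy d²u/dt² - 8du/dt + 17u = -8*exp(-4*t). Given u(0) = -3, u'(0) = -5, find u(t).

u = -8*exp(-4*t)/65 - 187*cos(t)*exp(4*t)/65 + 391*exp(4*t)*sin(t)/65

Characteristic equation r² - 8r + 17 = 0 has discriminant (-8)² - 4·(17) = -4 < 0, so r = 4 ± i.
Hence u_h = C1*cos(t)*exp(4*t) + C2*exp(4*t)*sin(t).
Try u_p = A*exp(-4*t). Substituting into the equation and dividing by exp(-4*t) gives A = -8/65, so u_p = -8*exp(-4*t)/65.
General solution: u = -8*exp(-4*t)/65 + C1*cos(t)*exp(4*t) + C2*exp(4*t)*sin(t).
Apply the initial conditions: u(0) = -8/65 + C1 = -3 and u'(0) = 32/65 + C2 + 4*C1 = -5. Solving gives C1 = -187/65, C2 = 391/65.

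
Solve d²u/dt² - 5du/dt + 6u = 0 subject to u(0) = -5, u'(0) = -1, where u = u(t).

u = -14*exp(2*t) + 9*exp(3*t)

Characteristic equation r² - 5r + 6 = 0 factors as (r - 3)(r - 2) = 0, so r = 3, 2.
Hence u_h = C1*exp(3*t) + C2*exp(2*t).
Apply the initial conditions: u(0) = C1 + C2 = -5 and u'(0) = 2*C2 + 3*C1 = -1. Solving gives C1 = 9, C2 = -14.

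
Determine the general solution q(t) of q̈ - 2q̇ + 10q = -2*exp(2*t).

q = -exp(2*t)/5 + C1*cos(3*t)*exp(t) + C2*exp(t)*sin(3*t)

Characteristic equation r² - 2r + 10 = 0 has discriminant (-2)² - 4·(10) = -36 < 0, so r = 1 ± 3i.
Hence q_h = C1*cos(3*t)*exp(t) + C2*exp(t)*sin(3*t).
Try q_p = A*exp(2*t). Substituting into the equation and dividing by exp(2*t) gives A = -1/5, so q_p = -exp(2*t)/5.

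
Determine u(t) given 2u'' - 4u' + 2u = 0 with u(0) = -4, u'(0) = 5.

Divide through by 2: u'' - 2u' + u = 0.
Characteristic equation r² - 2r + 1 = 0 has discriminant (-2)² - 4·(1) = 0, so r = 1 is a repeated root.
Hence u_h = (C1 + C2*t)*exp(t).
Apply the initial conditions: u(0) = C1 = -4 and u'(0) = C1 + C2 = 5. Solving gives C1 = -4, C2 = 9.

u = -4*exp(t) + 9*t*exp(t)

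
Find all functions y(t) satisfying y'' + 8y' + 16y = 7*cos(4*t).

Characteristic equation r² + 8r + 16 = 0 has discriminant (8)² - 4·(16) = 0, so r = -4 is a repeated root.
Hence y_h = (C1 + C2*t)*exp(-4*t).
Try y_p = A*cos(4*t) + B*sin(4*t). Substituting and equating the coefficients of cos(4t) and sin(4t) gives A = 0, B = 7/32, so y_p = 7*sin(4*t)/32.

y = 7*sin(4*t)/32 + C1*exp(-4*t) + C2*t*exp(-4*t)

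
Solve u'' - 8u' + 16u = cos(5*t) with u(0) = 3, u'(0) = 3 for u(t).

u = -40*sin(5*t)/1681 - 9*cos(5*t)/1681 + 5052*exp(4*t)/1681 - 365*t*exp(4*t)/41

Characteristic equation r² - 8r + 16 = 0 has discriminant (-8)² - 4·(16) = 0, so r = 4 is a repeated root.
Hence u_h = (C1 + C2*t)*exp(4*t).
Try u_p = A*cos(5*t) + B*sin(5*t). Substituting and equating the coefficients of cos(5t) and sin(5t) gives A = -9/1681, B = -40/1681, so u_p = -40*sin(5*t)/1681 - 9*cos(5*t)/1681.
General solution: u = -40*sin(5*t)/1681 - 9*cos(5*t)/1681 + C1*exp(4*t) + C2*t*exp(4*t).
Apply the initial conditions: u(0) = -9/1681 + C1 = 3 and u'(0) = -200/1681 + C2 + 4*C1 = 3. Solving gives C1 = 5052/1681, C2 = -365/41.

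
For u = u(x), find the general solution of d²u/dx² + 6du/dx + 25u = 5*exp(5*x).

Characteristic equation r² + 6r + 25 = 0 has discriminant (6)² - 4·(25) = -64 < 0, so r = -3 ± 4i.
Hence u_h = C1*cos(4*x)*exp(-3*x) + C2*exp(-3*x)*sin(4*x).
Try u_p = A*exp(5*x). Substituting into the equation and dividing by exp(5*x) gives A = 1/16, so u_p = exp(5*x)/16.

u = exp(5*x)/16 + C1*cos(4*x)*exp(-3*x) + C2*exp(-3*x)*sin(4*x)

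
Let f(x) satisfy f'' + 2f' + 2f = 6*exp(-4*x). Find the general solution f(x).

f = 3*exp(-4*x)/5 + C1*cos(x)*exp(-x) + C2*exp(-x)*sin(x)

Characteristic equation r² + 2r + 2 = 0 has discriminant (2)² - 4·(2) = -4 < 0, so r = -1 ± i.
Hence f_h = C1*cos(x)*exp(-x) + C2*exp(-x)*sin(x).
Try f_p = A*exp(-4*x). Substituting into the equation and dividing by exp(-4*x) gives A = 3/5, so f_p = 3*exp(-4*x)/5.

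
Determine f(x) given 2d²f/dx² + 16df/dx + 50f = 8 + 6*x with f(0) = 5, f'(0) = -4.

f = 76/625 + 3*x/25 + 3049*cos(3*x)*exp(-4*x)/625 + 3207*exp(-4*x)*sin(3*x)/625

Divide through by 2: f'' + 8f' + 25f = 4 + 3*x.
Characteristic equation r² + 8r + 25 = 0 has discriminant (8)² - 4·(25) = -36 < 0, so r = -4 ± 3i.
Hence f_h = C1*cos(3*x)*exp(-4*x) + C2*exp(-4*x)*sin(3*x).
For the particular solution try f_p = A0 + A1*x. Substituting and matching coefficients of each power of x gives A0 = 76/625, A1 = 3/25, so f_p = 76/625 + 3*x/25.
General solution: f = 76/625 + 3*x/25 + C1*cos(3*x)*exp(-4*x) + C2*exp(-4*x)*sin(3*x).
Apply the initial conditions: f(0) = 76/625 + C1 = 5 and f'(0) = 3/25 - 4*C1 + 3*C2 = -4. Solving gives C1 = 3049/625, C2 = 3207/625.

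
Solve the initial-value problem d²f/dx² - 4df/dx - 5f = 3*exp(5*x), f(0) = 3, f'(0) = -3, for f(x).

f = -exp(5*x)/12 + 37*exp(-x)/12 + x*exp(5*x)/2

Characteristic equation r² - 4r - 5 = 0 factors as (r + 1)(r - 5) = 0, so r = -1, 5.
Hence f_h = C1*exp(-x) + C2*exp(5*x).
Since exp(5*x) solves the homogeneous equation (r = 5 is a root of multiplicity 1), multiply the trial by x. Try f_p = A*x*exp(5*x). Substituting into the equation and dividing by exp(5*x) gives A = 1/2, so f_p = x*exp(5*x)/2.
General solution: f = C1*exp(-x) + C2*exp(5*x) + x*exp(5*x)/2.
Apply the initial conditions: f(0) = C1 + C2 = 3 and f'(0) = 1/2 - C1 + 5*C2 = -3. Solving gives C1 = 37/12, C2 = -1/12.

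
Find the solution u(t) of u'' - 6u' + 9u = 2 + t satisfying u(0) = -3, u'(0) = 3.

Characteristic equation r² - 6r + 9 = 0 has discriminant (-6)² - 4·(9) = 0, so r = 3 is a repeated root.
Hence u_h = (C1 + C2*t)*exp(3*t).
For the particular solution try u_p = A0 + A1*t. Substituting and matching coefficients of each power of t gives A0 = 8/27, A1 = 1/9, so u_p = 8/27 + t/9.
General solution: u = 8/27 + t/9 + C1*exp(3*t) + C2*t*exp(3*t).
Apply the initial conditions: u(0) = 8/27 + C1 = -3 and u'(0) = 1/9 + C2 + 3*C1 = 3. Solving gives C1 = -89/27, C2 = 115/9.

u = 8/27 - 89*exp(3*t)/27 + t/9 + 115*t*exp(3*t)/9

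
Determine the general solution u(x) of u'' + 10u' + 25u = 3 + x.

u = 13/125 + x/25 + C1*exp(-5*x) + C2*x*exp(-5*x)

Characteristic equation r² + 10r + 25 = 0 has discriminant (10)² - 4·(25) = 0, so r = -5 is a repeated root.
Hence u_h = (C1 + C2*x)*exp(-5*x).
For the particular solution try u_p = A0 + A1*x. Substituting and matching coefficients of each power of x gives A0 = 13/125, A1 = 1/25, so u_p = 13/125 + x/25.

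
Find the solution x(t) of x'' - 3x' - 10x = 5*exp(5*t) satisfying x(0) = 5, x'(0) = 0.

Characteristic equation r² - 3r - 10 = 0 factors as (r - 5)(r + 2) = 0, so r = 5, -2.
Hence x_h = C1*exp(5*t) + C2*exp(-2*t).
Since exp(5*t) solves the homogeneous equation (r = 5 is a root of multiplicity 1), multiply the trial by t. Try x_p = A*t*exp(5*t). Substituting into the equation and dividing by exp(5*t) gives A = 5/7, so x_p = 5*t*exp(5*t)/7.
General solution: x = C1*exp(5*t) + C2*exp(-2*t) + 5*t*exp(5*t)/7.
Apply the initial conditions: x(0) = C1 + C2 = 5 and x'(0) = 5/7 - 2*C2 + 5*C1 = 0. Solving gives C1 = 65/49, C2 = 180/49.

x = 65*exp(5*t)/49 + 180*exp(-2*t)/49 + 5*t*exp(5*t)/7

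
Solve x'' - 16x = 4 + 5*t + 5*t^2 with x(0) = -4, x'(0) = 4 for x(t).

Characteristic equation r² - 16 = 0 factors as (r - 4)(r + 4) = 0, so r = 4, -4.
Hence x_h = C1*exp(4*t) + C2*exp(-4*t).
For the particular solution try x_p = A0 + A1*t + A2*t^2. Substituting and matching coefficients of each power of t gives A0 = -37/128, A1 = -5/16, A2 = -5/16, so x_p = -37/128 - 5*t/16 - 5*t^2/16.
General solution: x = -37/128 - 5*t/16 - 5*t^2/16 + C1*exp(4*t) + C2*exp(-4*t).
Apply the initial conditions: x(0) = -37/128 + C1 + C2 = -4 and x'(0) = -5/16 - 4*C2 + 4*C1 = 4. Solving gives C1 = -337/256, C2 = -613/256.

x = -37/128 - 613*exp(-4*t)/256 - 337*exp(4*t)/256 - 5*t/16 - 5*t**2/16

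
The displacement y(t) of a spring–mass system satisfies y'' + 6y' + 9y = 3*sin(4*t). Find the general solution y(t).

Characteristic equation r² + 6r + 9 = 0 has discriminant (6)² - 4·(9) = 0, so r = -3 is a repeated root.
Hence y_h = (C1 + C2*t)*exp(-3*t).
Try y_p = A*cos(4*t) + B*sin(4*t). Substituting and equating the coefficients of cos(4t) and sin(4t) gives A = -72/625, B = -21/625, so y_p = -72*cos(4*t)/625 - 21*sin(4*t)/625.

y = -72*cos(4*t)/625 - 21*sin(4*t)/625 + C1*exp(-3*t) + C2*t*exp(-3*t)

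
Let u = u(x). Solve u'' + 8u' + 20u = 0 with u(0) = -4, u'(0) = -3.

Characteristic equation r² + 8r + 20 = 0 has discriminant (8)² - 4·(20) = -16 < 0, so r = -4 ± 2i.
Hence u_h = C1*cos(2*x)*exp(-4*x) + C2*exp(-4*x)*sin(2*x).
Apply the initial conditions: u(0) = C1 = -4 and u'(0) = -4*C1 + 2*C2 = -3. Solving gives C1 = -4, C2 = -19/2.

u = -4*cos(2*x)*exp(-4*x) - 19*exp(-4*x)*sin(2*x)/2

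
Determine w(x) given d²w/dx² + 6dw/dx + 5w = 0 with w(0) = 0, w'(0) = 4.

Characteristic equation r² + 6r + 5 = 0 factors as (r + 1)(r + 5) = 0, so r = -1, -5.
Hence w_h = C1*exp(-x) + C2*exp(-5*x).
Apply the initial conditions: w(0) = C1 + C2 = 0 and w'(0) = -C1 - 5*C2 = 4. Solving gives C1 = 1, C2 = -1.

w = -exp(-5*x) + exp(-x)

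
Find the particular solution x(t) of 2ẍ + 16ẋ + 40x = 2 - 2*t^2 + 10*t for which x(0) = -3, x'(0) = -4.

Divide through by 2: x'' + 8x' + 20x = 1 - t^2 + 5*t.
Characteristic equation r² + 8r + 20 = 0 has discriminant (8)² - 4·(20) = -16 < 0, so r = -4 ± 2i.
Hence x_h = C1*cos(2*t)*exp(-4*t) + C2*exp(-4*t)*sin(2*t).
For the particular solution try x_p = A0 + A1*t + A2*t^2. Substituting and matching coefficients of each power of t gives A0 = -61/1000, A1 = 29/100, A2 = -1/20, so x_p = -61/1000 - t^2/20 + 29*t/100.
General solution: x = -61/1000 - t^2/20 + 29*t/100 + C1*cos(2*t)*exp(-4*t) + C2*exp(-4*t)*sin(2*t).
Apply the initial conditions: x(0) = -61/1000 + C1 = -3 and x'(0) = 29/100 - 4*C1 + 2*C2 = -4. Solving gives C1 = -2939/1000, C2 = -8023/1000.

x = -61/1000 - t**2/20 + 29*t/100 - 8023*exp(-4*t)*sin(2*t)/1000 - 2939*cos(2*t)*exp(-4*t)/1000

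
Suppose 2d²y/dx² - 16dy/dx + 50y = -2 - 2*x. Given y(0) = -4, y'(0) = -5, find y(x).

Divide through by 2: y'' - 8y' + 25y = -1 - x.
Characteristic equation r² - 8r + 25 = 0 has discriminant (-8)² - 4·(25) = -36 < 0, so r = 4 ± 3i.
Hence y_h = C1*cos(3*x)*exp(4*x) + C2*exp(4*x)*sin(3*x).
For the particular solution try y_p = A0 + A1*x. Substituting and matching coefficients of each power of x gives A0 = -33/625, A1 = -1/25, so y_p = -33/625 - x/25.
General solution: y = -33/625 - x/25 + C1*cos(3*x)*exp(4*x) + C2*exp(4*x)*sin(3*x).
Apply the initial conditions: y(0) = -33/625 + C1 = -4 and y'(0) = -1/25 + 3*C2 + 4*C1 = -5. Solving gives C1 = -2467/625, C2 = 2256/625.

y = -33/625 - x/25 - 2467*cos(3*x)*exp(4*x)/625 + 2256*exp(4*x)*sin(3*x)/625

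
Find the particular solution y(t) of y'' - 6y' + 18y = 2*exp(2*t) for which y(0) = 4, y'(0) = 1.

y = exp(2*t)/5 - 18*exp(3*t)*sin(3*t)/5 + 19*cos(3*t)*exp(3*t)/5

Characteristic equation r² - 6r + 18 = 0 has discriminant (-6)² - 4·(18) = -36 < 0, so r = 3 ± 3i.
Hence y_h = C1*cos(3*t)*exp(3*t) + C2*exp(3*t)*sin(3*t).
Try y_p = A*exp(2*t). Substituting into the equation and dividing by exp(2*t) gives A = 1/5, so y_p = exp(2*t)/5.
General solution: y = exp(2*t)/5 + C1*cos(3*t)*exp(3*t) + C2*exp(3*t)*sin(3*t).
Apply the initial conditions: y(0) = 1/5 + C1 = 4 and y'(0) = 2/5 + 3*C1 + 3*C2 = 1. Solving gives C1 = 19/5, C2 = -18/5.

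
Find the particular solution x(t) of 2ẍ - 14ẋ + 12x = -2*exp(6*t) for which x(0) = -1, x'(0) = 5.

x = -56*exp(t)/25 + 31*exp(6*t)/25 - t*exp(6*t)/5

Divide through by 2: x'' - 7x' + 6x = -exp(6*t).
Characteristic equation r² - 7r + 6 = 0 factors as (r - 6)(r - 1) = 0, so r = 6, 1.
Hence x_h = C1*exp(6*t) + C2*exp(t).
Since exp(6*t) solves the homogeneous equation (r = 6 is a root of multiplicity 1), multiply the trial by t. Try x_p = A*t*exp(6*t). Substituting into the equation and dividing by exp(6*t) gives A = -1/5, so x_p = -t*exp(6*t)/5.
General solution: x = C1*exp(6*t) + C2*exp(t) - t*exp(6*t)/5.
Apply the initial conditions: x(0) = C1 + C2 = -1 and x'(0) = -1/5 + C2 + 6*C1 = 5. Solving gives C1 = 31/25, C2 = -56/25.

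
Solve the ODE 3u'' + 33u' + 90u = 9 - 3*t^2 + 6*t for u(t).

u = 929/13500 - t**2/30 + 41*t/450 + C1*exp(-6*t) + C2*exp(-5*t)

Divide through by 3: u'' + 11u' + 30u = 3 - t^2 + 2*t.
Characteristic equation r² + 11r + 30 = 0 factors as (r + 6)(r + 5) = 0, so r = -6, -5.
Hence u_h = C1*exp(-6*t) + C2*exp(-5*t).
For the particular solution try u_p = A0 + A1*t + A2*t^2. Substituting and matching coefficients of each power of t gives A0 = 2**(354/515)*3**(298/515)*5**(13/515)*7**(90/103)/252, A1 = 41/450, A2 = -1/30, so u_p = 929/13500 - t^2/30 + 41*t/450.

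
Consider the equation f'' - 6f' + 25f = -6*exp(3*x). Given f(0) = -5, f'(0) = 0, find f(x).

f = -3*exp(3*x)/8 - 37*cos(4*x)*exp(3*x)/8 + 15*exp(3*x)*sin(4*x)/4

Characteristic equation r² - 6r + 25 = 0 has discriminant (-6)² - 4·(25) = -64 < 0, so r = 3 ± 4i.
Hence f_h = C1*cos(4*x)*exp(3*x) + C2*exp(3*x)*sin(4*x).
Try f_p = A*exp(3*x). Substituting into the equation and dividing by exp(3*x) gives A = -3/8, so f_p = -3*exp(3*x)/8.
General solution: f = -3*exp(3*x)/8 + C1*cos(4*x)*exp(3*x) + C2*exp(3*x)*sin(4*x).
Apply the initial conditions: f(0) = -3/8 + C1 = -5 and f'(0) = -9/8 + 3*C1 + 4*C2 = 0. Solving gives C1 = -37/8, C2 = 15/4.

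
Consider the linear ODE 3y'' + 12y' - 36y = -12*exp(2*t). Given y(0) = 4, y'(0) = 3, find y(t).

Divide through by 3: y'' + 4y' - 12y = -4*exp(2*t).
Characteristic equation r² + 4r - 12 = 0 factors as (r - 2)(r + 6) = 0, so r = 2, -6.
Hence y_h = C1*exp(2*t) + C2*exp(-6*t).
Since exp(2*t) solves the homogeneous equation (r = 2 is a root of multiplicity 1), multiply the trial by t. Try y_p = A*t*exp(2*t). Substituting into the equation and dividing by exp(2*t) gives A = -1/2, so y_p = -t*exp(2*t)/2.
General solution: y = C1*exp(2*t) + C2*exp(-6*t) - t*exp(2*t)/2.
Apply the initial conditions: y(0) = C1 + C2 = 4 and y'(0) = -1/2 - 6*C2 + 2*C1 = 3. Solving gives C1 = 55/16, C2 = 9/16.

y = 9*exp(-6*t)/16 + 55*exp(2*t)/16 - t*exp(2*t)/2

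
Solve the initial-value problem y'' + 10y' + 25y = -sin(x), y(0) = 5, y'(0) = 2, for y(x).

y = -6*sin(x)/169 + 5*cos(x)/338 + 1685*exp(-5*x)/338 + 701*x*exp(-5*x)/26

Characteristic equation r² + 10r + 25 = 0 has discriminant (10)² - 4·(25) = 0, so r = -5 is a repeated root.
Hence y_h = (C1 + C2*x)*exp(-5*x).
Try y_p = A*cos(x) + B*sin(x). Substituting and equating the coefficients of cos(x) and sin(x) gives A = 5/338, B = -6/169, so y_p = -6*sin(x)/169 + 5*cos(x)/338.
General solution: y = -6*sin(x)/169 + 5*cos(x)/338 + C1*exp(-5*x) + C2*x*exp(-5*x).
Apply the initial conditions: y(0) = 5/338 + C1 = 5 and y'(0) = -6/169 + C2 - 5*C1 = 2. Solving gives C1 = 1685/338, C2 = 701/26.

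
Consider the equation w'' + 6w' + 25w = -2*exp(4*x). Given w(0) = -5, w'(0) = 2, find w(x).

Characteristic equation r² + 6r + 25 = 0 has discriminant (6)² - 4·(25) = -64 < 0, so r = -3 ± 4i.
Hence w_h = C1*cos(4*x)*exp(-3*x) + C2*exp(-3*x)*sin(4*x).
Try w_p = A*exp(4*x). Substituting into the equation and dividing by exp(4*x) gives A = -2/65, so w_p = -2*exp(4*x)/65.
General solution: w = -2*exp(4*x)/65 + C1*cos(4*x)*exp(-3*x) + C2*exp(-3*x)*sin(4*x).
Apply the initial conditions: w(0) = -2/65 + C1 = -5 and w'(0) = -8/65 - 3*C1 + 4*C2 = 2. Solving gives C1 = -323/65, C2 = -831/260.

w = -2*exp(4*x)/65 - 831*exp(-3*x)*sin(4*x)/260 - 323*cos(4*x)*exp(-3*x)/65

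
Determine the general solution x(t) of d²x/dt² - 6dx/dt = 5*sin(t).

Characteristic equation r² - 6r = 0 factors as (r - 6)r = 0, so r = 6, 0.
Hence x_h = C1*exp(6*t) + C2.
Try x_p = A*cos(t) + B*sin(t). Substituting and equating the coefficients of cos(t) and sin(t) gives A = 30/37, B = -5/37, so x_p = -5*sin(t)/37 + 30*cos(t)/37.

x = C2 - 5*sin(t)/37 + 30*cos(t)/37 + C1*exp(6*t)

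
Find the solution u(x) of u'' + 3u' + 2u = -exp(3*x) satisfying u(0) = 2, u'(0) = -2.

Characteristic equation r² + 3r + 2 = 0 factors as (r + 1)(r + 2) = 0, so r = -1, -2.
Hence u_h = C1*exp(-x) + C2*exp(-2*x).
Try u_p = A*exp(3*x). Substituting into the equation and dividing by exp(3*x) gives A = -1/20, so u_p = -exp(3*x)/20.
General solution: u = -exp(3*x)/20 + C1*exp(-x) + C2*exp(-2*x).
Apply the initial conditions: u(0) = -1/20 + C1 + C2 = 2 and u'(0) = -3/20 - C1 - 2*C2 = -2. Solving gives C1 = 9/4, C2 = -1/5.

u = -exp(-2*x)/5 - exp(3*x)/20 + 9*exp(-x)/4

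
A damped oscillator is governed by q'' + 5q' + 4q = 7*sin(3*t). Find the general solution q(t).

q = -21*cos(3*t)/50 - 7*sin(3*t)/50 + C1*exp(-4*t) + C2*exp(-t)

Characteristic equation r² + 5r + 4 = 0 factors as (r + 4)(r + 1) = 0, so r = -4, -1.
Hence q_h = C1*exp(-4*t) + C2*exp(-t).
Try q_p = A*cos(3*t) + B*sin(3*t). Substituting and equating the coefficients of cos(3t) and sin(3t) gives A = -21/50, B = -7/50, so q_p = -21*cos(3*t)/50 - 7*sin(3*t)/50.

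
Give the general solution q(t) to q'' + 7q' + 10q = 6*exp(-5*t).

q = C1*exp(-5*t) + C2*exp(-2*t) - 2*t*exp(-5*t)

Characteristic equation r² + 7r + 10 = 0 factors as (r + 5)(r + 2) = 0, so r = -5, -2.
Hence q_h = C1*exp(-5*t) + C2*exp(-2*t).
Since exp(-5*t) solves the homogeneous equation (r = -5 is a root of multiplicity 1), multiply the trial by t. Try q_p = A*t*exp(-5*t). Substituting into the equation and dividing by exp(-5*t) gives A = -2, so q_p = -2*t*exp(-5*t).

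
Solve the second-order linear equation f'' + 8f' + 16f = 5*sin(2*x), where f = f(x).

f = -cos(2*x)/5 + 3*sin(2*x)/20 + C1*exp(-4*x) + C2*x*exp(-4*x)

Characteristic equation r² + 8r + 16 = 0 has discriminant (8)² - 4·(16) = 0, so r = -4 is a repeated root.
Hence f_h = (C1 + C2*x)*exp(-4*x).
Try f_p = A*cos(2*x) + B*sin(2*x). Substituting and equating the coefficients of cos(2x) and sin(2x) gives A = -1/5, B = 3/20, so f_p = -cos(2*x)/5 + 3*sin(2*x)/20.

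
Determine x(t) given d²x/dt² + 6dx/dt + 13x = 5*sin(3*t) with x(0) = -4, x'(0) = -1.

Characteristic equation r² + 6r + 13 = 0 has discriminant (6)² - 4·(13) = -16 < 0, so r = -3 ± 2i.
Hence x_h = C1*cos(2*t)*exp(-3*t) + C2*exp(-3*t)*sin(2*t).
Try x_p = A*cos(3*t) + B*sin(3*t). Substituting and equating the coefficients of cos(3t) and sin(3t) gives A = -9/34, B = 1/17, so x_p = -9*cos(3*t)/34 + sin(3*t)/17.
General solution: x = -9*cos(3*t)/34 + sin(3*t)/17 + C1*cos(2*t)*exp(-3*t) + C2*exp(-3*t)*sin(2*t).
Apply the initial conditions: x(0) = -9/34 + C1 = -4 and x'(0) = 3/17 - 3*C1 + 2*C2 = -1. Solving gives C1 = -127/34, C2 = -421/68.

x = -9*cos(3*t)/34 + sin(3*t)/17 - 421*exp(-3*t)*sin(2*t)/68 - 127*cos(2*t)*exp(-3*t)/34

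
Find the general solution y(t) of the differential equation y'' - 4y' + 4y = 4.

y = 1 + C1*exp(2*t) + C2*t*exp(2*t)

Characteristic equation r² - 4r + 4 = 0 has discriminant (-4)² - 4·(4) = 0, so r = 2 is a repeated root.
Hence y_h = (C1 + C2*t)*exp(2*t).
For the particular solution try y_p = A0. Substituting and matching coefficients of each power of t gives A0 = 1, so y_p = 1.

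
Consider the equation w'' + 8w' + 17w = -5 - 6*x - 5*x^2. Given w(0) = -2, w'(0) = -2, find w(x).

Characteristic equation r² + 8r + 17 = 0 has discriminant (8)² - 4·(17) = -4 < 0, so r = -4 ± i.
Hence w_h = C1*cos(x)*exp(-4*x) + C2*exp(-4*x)*sin(x).
For the particular solution try w_p = A0 + A1*x + A2*x^2. Substituting and matching coefficients of each power of x gives A0 = -1099/4913, A1 = -22/289, A2 = -5/17, so w_p = -1099/4913 - 22*x/289 - 5*x^2/17.
General solution: w = -1099/4913 - 22*x/289 - 5*x^2/17 + C1*cos(x)*exp(-4*x) + C2*exp(-4*x)*sin(x).
Apply the initial conditions: w(0) = -1099/4913 + C1 = -2 and w'(0) = -22/289 + C2 - 4*C1 = -2. Solving gives C1 = -8727/4913, C2 = -44360/4913.

w = -1099/4913 - 22*x/289 - 5*x**2/17 - 44360*exp(-4*x)*sin(x)/4913 - 8727*cos(x)*exp(-4*x)/4913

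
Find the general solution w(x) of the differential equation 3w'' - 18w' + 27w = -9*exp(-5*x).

w = -3*exp(-5*x)/64 + C1*exp(3*x) + C2*x*exp(3*x)

Divide through by 3: w'' - 6w' + 9w = -3*exp(-5*x).
Characteristic equation r² - 6r + 9 = 0 has discriminant (-6)² - 4·(9) = 0, so r = 3 is a repeated root.
Hence w_h = (C1 + C2*x)*exp(3*x).
Try w_p = A*exp(-5*x). Substituting into the equation and dividing by exp(-5*x) gives A = -3/64, so w_p = -3*exp(-5*x)/64.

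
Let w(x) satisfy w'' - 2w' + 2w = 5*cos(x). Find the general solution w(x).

Characteristic equation r² - 2r + 2 = 0 has discriminant (-2)² - 4·(2) = -4 < 0, so r = 1 ± i.
Hence w_h = C1*cos(x)*exp(x) + C2*exp(x)*sin(x).
Try w_p = A*cos(x) + B*sin(x). Substituting and equating the coefficients of cos(x) and sin(x) gives A = 1, B = -2, so w_p = -2*sin(x) + cos(x).

w = -2*sin(x) + C1*cos(x)*exp(x) + C2*exp(x)*sin(x) + cos(x)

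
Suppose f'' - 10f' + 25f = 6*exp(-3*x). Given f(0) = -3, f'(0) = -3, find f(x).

f = -99*exp(5*x)/32 + 3*exp(-3*x)/32 + 51*x*exp(5*x)/4

Characteristic equation r² - 10r + 25 = 0 has discriminant (-10)² - 4·(25) = 0, so r = 5 is a repeated root.
Hence f_h = (C1 + C2*x)*exp(5*x).
Try f_p = A*exp(-3*x). Substituting into the equation and dividing by exp(-3*x) gives A = 3/32, so f_p = 3*exp(-3*x)/32.
General solution: f = 3*exp(-3*x)/32 + C1*exp(5*x) + C2*x*exp(5*x).
Apply the initial conditions: f(0) = 3/32 + C1 = -3 and f'(0) = -9/32 + C2 + 5*C1 = -3. Solving gives C1 = -99/32, C2 = 51/4.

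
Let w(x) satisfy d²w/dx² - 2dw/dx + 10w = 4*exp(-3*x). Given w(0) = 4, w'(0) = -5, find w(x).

Characteristic equation r² - 2r + 10 = 0 has discriminant (-2)² - 4·(10) = -36 < 0, so r = 1 ± 3i.
Hence w_h = C1*cos(3*x)*exp(x) + C2*exp(x)*sin(3*x).
Try w_p = A*exp(-3*x). Substituting into the equation and dividing by exp(-3*x) gives A = 4/25, so w_p = 4*exp(-3*x)/25.
General solution: w = 4*exp(-3*x)/25 + C1*cos(3*x)*exp(x) + C2*exp(x)*sin(3*x).
Apply the initial conditions: w(0) = 4/25 + C1 = 4 and w'(0) = -12/25 + C1 + 3*C2 = -5. Solving gives C1 = 96/25, C2 = -209/75.

w = 4*exp(-3*x)/25 - 209*exp(x)*sin(3*x)/75 + 96*cos(3*x)*exp(x)/25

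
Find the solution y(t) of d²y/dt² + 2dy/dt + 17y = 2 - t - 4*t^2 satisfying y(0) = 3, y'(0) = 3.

Characteristic equation r² + 2r + 17 = 0 has discriminant (2)² - 4·(17) = -64 < 0, so r = -1 ± 4i.
Hence y_h = C1*cos(4*t)*exp(-t) + C2*exp(-t)*sin(4*t).
For the particular solution try y_p = A0 + A1*t + A2*t^2. Substituting and matching coefficients of each power of t gives A0 = 716/4913, A1 = -1/289, A2 = -4/17, so y_p = 716/4913 - 4*t^2/17 - t/289.
General solution: y = 716/4913 - 4*t^2/17 - t/289 + C1*cos(4*t)*exp(-t) + C2*exp(-t)*sin(4*t).
Apply the initial conditions: y(0) = 716/4913 + C1 = 3 and y'(0) = -1/289 - C1 + 4*C2 = 3. Solving gives C1 = 14023/4913, C2 = 28779/19652.

y = 716/4913 - 4*t**2/17 - t/289 + 14023*cos(4*t)*exp(-t)/4913 + 28779*exp(-t)*sin(4*t)/19652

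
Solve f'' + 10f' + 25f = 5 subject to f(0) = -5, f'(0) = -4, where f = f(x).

f = 1/5 - 26*exp(-5*x)/5 - 30*x*exp(-5*x)

Characteristic equation r² + 10r + 25 = 0 has discriminant (10)² - 4·(25) = 0, so r = -5 is a repeated root.
Hence f_h = (C1 + C2*x)*exp(-5*x).
For the particular solution try f_p = A0. Substituting and matching coefficients of each power of x gives A0 = 1/5, so f_p = 1/5.
General solution: f = 1/5 + C1*exp(-5*x) + C2*x*exp(-5*x).
Apply the initial conditions: f(0) = 1/5 + C1 = -5 and f'(0) = C2 - 5*C1 = -4. Solving gives C1 = -26/5, C2 = -30.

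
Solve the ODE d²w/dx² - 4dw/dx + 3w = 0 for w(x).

Characteristic equation r² - 4r + 3 = 0 factors as (r - 3)(r - 1) = 0, so r = 3, 1.
Hence w_h = C1*exp(3*x) + C2*exp(x).

w = C1*exp(3*x) + C2*exp(x)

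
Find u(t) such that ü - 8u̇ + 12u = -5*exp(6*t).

u = C1*exp(6*t) + C2*exp(2*t) - 5*t*exp(6*t)/4

Characteristic equation r² - 8r + 12 = 0 factors as (r - 6)(r - 2) = 0, so r = 6, 2.
Hence u_h = C1*exp(6*t) + C2*exp(2*t).
Since exp(6*t) solves the homogeneous equation (r = 6 is a root of multiplicity 1), multiply the trial by t. Try u_p = A*t*exp(6*t). Substituting into the equation and dividing by exp(6*t) gives A = -5/4, so u_p = -5*t*exp(6*t)/4.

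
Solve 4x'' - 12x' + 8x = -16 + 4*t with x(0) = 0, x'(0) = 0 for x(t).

Divide through by 4: x'' - 3x' + 2x = -4 + t.
Characteristic equation r² - 3r + 2 = 0 factors as (r - 2)(r - 1) = 0, so r = 2, 1.
Hence x_h = C1*exp(2*t) + C2*exp(t).
For the particular solution try x_p = A0 + A1*t. Substituting and matching coefficients of each power of t gives A0 = -5/4, A1 = 1/2, so x_p = -5/4 + t/2.
General solution: x = -5/4 + t/2 + C1*exp(2*t) + C2*exp(t).
Apply the initial conditions: x(0) = -5/4 + C1 + C2 = 0 and x'(0) = 1/2 + C2 + 2*C1 = 0. Solving gives C1 = -7/4, C2 = 3.

x = -5/4 + t/2 + 3*exp(t) - 7*exp(2*t)/4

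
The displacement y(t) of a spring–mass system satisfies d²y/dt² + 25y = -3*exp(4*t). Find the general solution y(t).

y = -3*exp(4*t)/41 + C1*cos(5*t) + C2*sin(5*t)

Characteristic equation r² + 25 = 0 has discriminant (0)² - 4·(25) = -100 < 0, so r = ± 5i.
Hence y_h = C1*cos(5*t) + C2*sin(5*t).
Try y_p = A*exp(4*t). Substituting into the equation and dividing by exp(4*t) gives A = -3/41, so y_p = -3*exp(4*t)/41.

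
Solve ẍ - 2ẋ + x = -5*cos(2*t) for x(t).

Characteristic equation r² - 2r + 1 = 0 has discriminant (-2)² - 4·(1) = 0, so r = 1 is a repeated root.
Hence x_h = (C1 + C2*t)*exp(t).
Try x_p = A*cos(2*t) + B*sin(2*t). Substituting and equating the coefficients of cos(2t) and sin(2t) gives A = 3/5, B = 4/5, so x_p = 3*cos(2*t)/5 + 4*sin(2*t)/5.

x = 3*cos(2*t)/5 + 4*sin(2*t)/5 + C1*exp(t) + C2*t*exp(t)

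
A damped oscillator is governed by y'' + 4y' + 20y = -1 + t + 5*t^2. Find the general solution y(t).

Characteristic equation r² + 4r + 20 = 0 has discriminant (4)² - 4·(20) = -64 < 0, so r = -2 ± 4i.
Hence y_h = C1*cos(4*t)*exp(-2*t) + C2*exp(-2*t)*sin(4*t).
For the particular solution try y_p = A0 + A1*t + A2*t^2. Substituting and matching coefficients of each power of t gives A0 = -13/200, A1 = -1/20, A2 = 1/4, so y_p = -13/200 - t/20 + t^2/4.

y = -13/200 - t/20 + t**2/4 + C1*cos(4*t)*exp(-2*t) + C2*exp(-2*t)*sin(4*t)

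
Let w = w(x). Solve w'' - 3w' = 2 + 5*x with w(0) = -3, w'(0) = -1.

Characteristic equation r² - 3r = 0 factors as (r - 3)r = 0, so r = 3, 0.
Hence w_h = C1*exp(3*x) + C2.
Since 0 is a characteristic root (multiplicity 1), multiply the polynomial trial by x: try w_p = x*(A0 + A1*x). Substituting and matching coefficients of each power of x gives A0 = -11/9, A1 = -5/6, so w_p = -11*x/9 - 5*x^2/6.
General solution: w = C2 - 11*x/9 - 5*x^2/6 + C1*exp(3*x).
Apply the initial conditions: w(0) = C1 + C2 = -3 and w'(0) = -11/9 + 3*C1 = -1. Solving gives C1 = 2/27, C2 = -83/27.

w = -83/27 - 11*x/9 - 5*x**2/6 + 2*exp(3*x)/27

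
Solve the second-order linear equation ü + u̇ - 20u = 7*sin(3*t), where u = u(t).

Characteristic equation r² + r - 20 = 0 factors as (r - 4)(r + 5) = 0, so r = 4, -5.
Hence u_h = C1*exp(4*t) + C2*exp(-5*t).
Try u_p = A*cos(3*t) + B*sin(3*t). Substituting and equating the coefficients of cos(3t) and sin(3t) gives A = -21/850, B = -203/850, so u_p = -203*sin(3*t)/850 - 21*cos(3*t)/850.

u = -203*sin(3*t)/850 - 21*cos(3*t)/850 + C1*exp(4*t) + C2*exp(-5*t)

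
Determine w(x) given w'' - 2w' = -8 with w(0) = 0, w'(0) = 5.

w = -1/2 + exp(2*x)/2 + 4*x

Characteristic equation r² - 2r = 0 factors as (r - 2)r = 0, so r = 2, 0.
Hence w_h = C1*exp(2*x) + C2.
Since 1 solves the homogeneous equation (r = 0 is a root of multiplicity 1), multiply the trial by x. Try w_p = A*x. Substituting into the equation and dividing by 1 gives A = 4, so w_p = 4*x.
General solution: w = C2 + 4*x + C1*exp(2*x).
Apply the initial conditions: w(0) = C1 + C2 = 0 and w'(0) = 4 + 2*C1 = 5. Solving gives C1 = 1/2, C2 = -1/2.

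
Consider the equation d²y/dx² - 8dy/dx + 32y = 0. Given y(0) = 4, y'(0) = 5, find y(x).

Characteristic equation r² - 8r + 32 = 0 has discriminant (-8)² - 4·(32) = -64 < 0, so r = 4 ± 4i.
Hence y_h = C1*cos(4*x)*exp(4*x) + C2*exp(4*x)*sin(4*x).
Apply the initial conditions: y(0) = C1 = 4 and y'(0) = 4*C1 + 4*C2 = 5. Solving gives C1 = 4, C2 = -11/4.

y = 4*cos(4*x)*exp(4*x) - 11*exp(4*x)*sin(4*x)/4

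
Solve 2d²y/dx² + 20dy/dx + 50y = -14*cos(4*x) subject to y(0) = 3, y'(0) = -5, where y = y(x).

y = -280*sin(4*x)/1681 - 63*cos(4*x)/1681 + 5106*exp(-5*x)/1681 + 445*x*exp(-5*x)/41

Divide through by 2: y'' + 10y' + 25y = -7*cos(4*x).
Characteristic equation r² + 10r + 25 = 0 has discriminant (10)² - 4·(25) = 0, so r = -5 is a repeated root.
Hence y_h = (C1 + C2*x)*exp(-5*x).
Try y_p = A*cos(4*x) + B*sin(4*x). Substituting and equating the coefficients of cos(4x) and sin(4x) gives A = -63/1681, B = -280/1681, so y_p = -280*sin(4*x)/1681 - 63*cos(4*x)/1681.
General solution: y = -280*sin(4*x)/1681 - 63*cos(4*x)/1681 + C1*exp(-5*x) + C2*x*exp(-5*x).
Apply the initial conditions: y(0) = -63/1681 + C1 = 3 and y'(0) = -1120/1681 + C2 - 5*C1 = -5. Solving gives C1 = 5106/1681, C2 = 445/41.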